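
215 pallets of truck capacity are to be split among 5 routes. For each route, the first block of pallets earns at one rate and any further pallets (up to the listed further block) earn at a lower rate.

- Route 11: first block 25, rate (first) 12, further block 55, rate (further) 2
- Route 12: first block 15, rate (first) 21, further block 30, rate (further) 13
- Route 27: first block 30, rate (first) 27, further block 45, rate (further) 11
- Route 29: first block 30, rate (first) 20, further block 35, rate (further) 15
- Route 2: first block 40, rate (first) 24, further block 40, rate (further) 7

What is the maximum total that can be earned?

4010

Rank every tier by rate: Route 27/T1 27 > Route 2/T1 24 > Route 12/T1 21 > Route 29/T1 20 > Route 29/T2 15 > Route 12/T2 13 > Route 11/T1 12 > Route 27/T2 11 > Route 2/T2 7 > Route 11/T2 2.
Route 27/T1 (27): +30 — 185 left.
Fill Route 2 T1 block (40 at 24) — 145 left.
Fill Route 12 T1 block (15 at 21) — 130 left.
Fill Route 29 T1 block (30 at 20) — 100 left.
Fill Route 29 T2 block (35 at 15) — 65 left.
Fill Route 12 T2 block (30 at 13) — 35 left.
Route 11 T1 at 12: fill all 25 — 10 left.
Route 27 T2 at 11: only 10 left, fill 10.
Total = 27×30 + 24×40 + 21×15 + 20×30 + 15×35 + 13×30 + 12×25 + 11×10 = 4010.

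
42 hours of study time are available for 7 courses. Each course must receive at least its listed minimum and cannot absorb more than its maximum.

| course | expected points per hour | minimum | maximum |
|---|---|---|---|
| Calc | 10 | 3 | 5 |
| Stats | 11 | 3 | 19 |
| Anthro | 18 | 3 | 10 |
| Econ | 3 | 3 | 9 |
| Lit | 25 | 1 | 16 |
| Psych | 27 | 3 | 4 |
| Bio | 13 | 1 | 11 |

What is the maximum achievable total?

Meeting every minimum uses 3+3+3+3+1+3+1 = 17 hours, leaving 25.
Highest expected points per hour first: Psych 27 > Lit 25 > Anthro 18 > Bio 13 > Stats 11 > Calc 10 > Econ 3.
Psych: +1 to 4 (cap) ; 24 left.
Give Lit 15 more to hit its cap of 16 ; 9 left.
Anthro: +7 to 10 (cap) ; 2 left.
Only 2 left; Bio takes them to reach 3.
Total = 10×3 + 11×3 + 18×10 + 3×3 + 25×16 + 27×4 + 13×3 = 799.

799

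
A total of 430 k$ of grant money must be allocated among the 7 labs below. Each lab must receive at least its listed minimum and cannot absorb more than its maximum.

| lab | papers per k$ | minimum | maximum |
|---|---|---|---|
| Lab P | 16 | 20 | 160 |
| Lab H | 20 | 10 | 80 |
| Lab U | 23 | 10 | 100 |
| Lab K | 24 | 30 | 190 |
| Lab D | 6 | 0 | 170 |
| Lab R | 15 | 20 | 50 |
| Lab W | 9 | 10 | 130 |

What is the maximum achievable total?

9330

Meeting every minimum uses 20+10+10+30+0+20+10 = 100 k$, leaving 330.
Rank by papers per k$: Lab K 24 > Lab U 23 > Lab H 20 > Lab P 16 > Lab R 15 > Lab W 9 > Lab D 6.
Give Lab K 160 more to hit its cap of 190 → 170 left.
Lab U: +90 to 100 (cap) → 80 left.
Lab H: +70 to 80 (cap) → 10 left.
Only 10 left; Lab P takes them to reach 30.
Total = 16×30 + 20×80 + 23×100 + 24×190 + 15×20 + 9×10 = 9330.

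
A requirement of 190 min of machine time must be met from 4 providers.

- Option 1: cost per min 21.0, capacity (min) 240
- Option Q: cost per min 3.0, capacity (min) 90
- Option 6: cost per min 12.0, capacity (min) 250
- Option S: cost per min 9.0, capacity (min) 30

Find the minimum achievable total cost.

1380

Fill from the cheapest provider first.
Option Q (3.0): use full 90 → 100 min to go.
Option S (9.0): use full 30 → 70 min to go.
Option 6 (12.0): take the remaining 70 → done.
Option 1: unused.
Cost = 90×3.0 + 30×9.0 + 70×12.0 = 1380.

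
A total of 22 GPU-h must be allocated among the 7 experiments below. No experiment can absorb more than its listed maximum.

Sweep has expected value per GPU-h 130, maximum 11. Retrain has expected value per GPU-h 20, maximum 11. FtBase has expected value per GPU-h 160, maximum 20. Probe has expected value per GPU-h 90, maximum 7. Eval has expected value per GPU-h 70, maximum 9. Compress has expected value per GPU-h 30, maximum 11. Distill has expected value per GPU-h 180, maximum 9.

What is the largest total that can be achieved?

3700

Order the experiments by expected value per GPU-h: Distill 180 > FtBase 160 > Sweep 130 > Probe 90 > Eval 70 > Compress 30 > Retrain 20.
Distill: +9 to 9 (cap) → 13 left.
FtBase has room for 20 but only 13 remain, so it gets 13.
Total = 160×13 + 180×9 = 3700.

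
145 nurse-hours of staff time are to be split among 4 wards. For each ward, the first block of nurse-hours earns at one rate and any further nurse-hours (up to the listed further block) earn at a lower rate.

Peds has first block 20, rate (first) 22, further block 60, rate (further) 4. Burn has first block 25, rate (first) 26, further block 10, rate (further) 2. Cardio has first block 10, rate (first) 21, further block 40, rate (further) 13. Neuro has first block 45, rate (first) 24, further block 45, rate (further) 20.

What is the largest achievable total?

Rank every tier by rate: Burn/first 26 > Neuro/first 24 > Peds/first 22 > Cardio/first 21 > Neuro/second 20 > Cardio/second 13 > Peds/second 4 > Burn/second 2.
Burn first at 26: fill all 25 ; 120 left.
Neuro/first (24): +45 ; 75 left.
Peds first at 22: fill all 20 ; 55 left.
Cardio/first (21): +10 ; 45 left.
Fill Neuro second block (45 at 20) ; 0 left.
Total = 26×25 + 24×45 + 22×20 + 21×10 + 20×45 = 3280.

3280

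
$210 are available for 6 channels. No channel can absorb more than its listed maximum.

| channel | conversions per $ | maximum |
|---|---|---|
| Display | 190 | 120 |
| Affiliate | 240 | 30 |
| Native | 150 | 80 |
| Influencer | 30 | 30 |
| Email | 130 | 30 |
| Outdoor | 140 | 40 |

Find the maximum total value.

39000

Order the channels by conversions per $: Affiliate 240 > Display 190 > Native 150 > Outdoor 140 > Email 130 > Influencer 30.
Give Affiliate 30 to hit its cap of 30 ; 180 left.
Display takes 120 to reach its cap of 120 ; 60 left.
Only 60 left; Native takes them to reach 60.
Total = 190×120 + 240×30 + 150×60 = 39000.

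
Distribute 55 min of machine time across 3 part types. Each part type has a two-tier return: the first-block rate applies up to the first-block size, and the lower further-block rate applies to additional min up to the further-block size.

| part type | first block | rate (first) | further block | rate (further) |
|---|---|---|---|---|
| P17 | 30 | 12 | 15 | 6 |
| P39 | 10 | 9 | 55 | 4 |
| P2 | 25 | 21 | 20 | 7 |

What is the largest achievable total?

885

Treat each block as its own option and order by rate: P2/first 21 > P17/first 12 > P39/first 9 > P2/second 7 > P17/second 6 > P39/second 4.
Fill P2 first block (25 at 21) — 30 left.
Fill P17 first block (30 at 12) — 0 left.
Total = 21×25 + 12×30 = 885.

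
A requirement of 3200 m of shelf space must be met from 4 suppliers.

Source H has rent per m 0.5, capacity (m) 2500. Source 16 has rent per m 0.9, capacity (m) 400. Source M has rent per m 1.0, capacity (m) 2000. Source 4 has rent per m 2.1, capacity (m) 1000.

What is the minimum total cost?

1910

Use suppliers in increasing cost order.
Source H (0.5): use full 2500 → 700 m to go.
Source 16 (0.9): use full 400 → 300 m to go.
Take 300 from Source M at 1.0 to finish.
Source 4: unused.
Cost = 2500×0.5 + 400×0.9 + 300×1.0 = 1910.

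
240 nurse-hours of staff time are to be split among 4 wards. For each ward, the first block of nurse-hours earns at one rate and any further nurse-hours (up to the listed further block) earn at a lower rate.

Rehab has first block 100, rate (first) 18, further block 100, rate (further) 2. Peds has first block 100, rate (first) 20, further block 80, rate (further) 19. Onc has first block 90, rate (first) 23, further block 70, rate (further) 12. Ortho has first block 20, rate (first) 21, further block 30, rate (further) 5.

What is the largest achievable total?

Order all 8 blocks by rate: Onc/T1 23 > Ortho/T1 21 > Peds/T1 20 > Peds/T2 19 > Rehab/T1 18 > Onc/T2 12 > Ortho/T2 5 > Rehab/T2 2.
Fill Onc T1 block (90 at 23) — 150 left.
Fill Ortho T1 block (20 at 21) — 130 left.
Peds/T1 (20): +100 — 30 left.
30 remain; put them into Peds T2 at 19.
Total = 23×90 + 21×20 + 20×100 + 19×30 = 5060.

5060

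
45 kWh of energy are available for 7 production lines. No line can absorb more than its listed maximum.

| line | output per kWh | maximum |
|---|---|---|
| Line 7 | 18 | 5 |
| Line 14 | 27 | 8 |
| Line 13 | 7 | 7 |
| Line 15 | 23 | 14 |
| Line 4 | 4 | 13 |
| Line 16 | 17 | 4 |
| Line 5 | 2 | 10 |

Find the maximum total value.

773

Highest output per kWh first: Line 14 27 > Line 15 23 > Line 7 18 > Line 16 17 > Line 13 7 > Line 4 4 > Line 5 2.
Line 14 takes 8 to reach its cap of 8 → 37 left.
Line 15 takes 14 to reach its cap of 14 → 23 left.
Line 7 takes 5 to reach its cap of 5 → 18 left.
Line 16 takes 4 to reach its cap of 4 → 14 left.
Line 13 takes 7 to reach its cap of 7 → 7 left.
Line 4: +7 (room for 13) → 7. Pool exhausted.
Total = 18×5 + 27×8 + 7×7 + 23×14 + 4×7 + 17×4 = 773.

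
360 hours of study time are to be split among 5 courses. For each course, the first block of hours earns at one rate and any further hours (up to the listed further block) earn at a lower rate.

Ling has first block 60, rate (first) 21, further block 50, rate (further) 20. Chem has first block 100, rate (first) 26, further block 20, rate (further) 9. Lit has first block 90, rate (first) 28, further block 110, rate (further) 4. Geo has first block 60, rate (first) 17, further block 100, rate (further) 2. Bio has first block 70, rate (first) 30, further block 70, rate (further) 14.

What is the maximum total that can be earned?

Order all 10 blocks by rate: Bio/tier1 30 > Lit/tier1 28 > Chem/tier1 26 > Ling/tier1 21 > Ling/tier2 20 > Geo/tier1 17 > Bio/tier2 14 > Chem/tier2 9 > Lit/tier2 4 > Geo/tier2 2.
Fill Bio tier1 block (70 at 30) → 290 left.
Lit/tier1 (28): +90 → 200 left.
Chem/tier1 (26): +100 → 100 left.
Ling tier1 at 21: fill all 60 → 40 left.
40 remain; put them into Ling tier2 at 20.
Total = 30×70 + 28×90 + 26×100 + 21×60 + 20×40 = 9280.

9280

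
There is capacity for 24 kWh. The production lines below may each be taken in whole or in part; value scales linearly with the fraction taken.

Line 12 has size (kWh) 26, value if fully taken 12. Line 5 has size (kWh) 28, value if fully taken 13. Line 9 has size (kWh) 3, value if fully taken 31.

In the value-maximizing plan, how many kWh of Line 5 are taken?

21

Sort by value density: Line 9 31/3≈10.3, Line 5 13/28≈0.464, Line 12 12/26≈0.462.
Line 9: take in full, 3 kWh for value 31 ; 21 left.
Fill the last 21 kWh with part of Line 5: 21/28 of it earns 9.75.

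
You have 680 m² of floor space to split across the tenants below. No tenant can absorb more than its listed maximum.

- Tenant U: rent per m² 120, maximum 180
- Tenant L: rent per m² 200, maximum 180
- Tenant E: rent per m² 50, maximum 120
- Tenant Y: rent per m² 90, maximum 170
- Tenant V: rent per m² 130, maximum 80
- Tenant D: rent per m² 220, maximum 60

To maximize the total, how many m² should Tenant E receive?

Highest rent per m² first: Tenant D 220 > Tenant L 200 > Tenant V 130 > Tenant U 120 > Tenant Y 90 > Tenant E 50.
Tenant D: +60 to 60 (cap) ; 620 left.
Tenant L takes 180 to reach its cap of 180 ; 440 left.
Tenant V takes 80 to reach its cap of 80 ; 360 left.
Give Tenant U 180 to hit its cap of 180 ; 180 left.
Tenant Y: +170 to 170 (cap) ; 10 left.
Tenant E: +10 (room for 120) → 10. Pool exhausted.

10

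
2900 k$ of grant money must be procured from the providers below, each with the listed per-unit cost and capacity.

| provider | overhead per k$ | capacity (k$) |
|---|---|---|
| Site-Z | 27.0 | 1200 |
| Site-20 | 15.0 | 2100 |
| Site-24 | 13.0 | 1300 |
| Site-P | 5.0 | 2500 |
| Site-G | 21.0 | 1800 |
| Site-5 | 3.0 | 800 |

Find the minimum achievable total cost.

12900

Cheapest first:
Take 800 from Site-5 at 3.0 → need 2100 more.
Site-P (5.0): take the remaining 2100 → done.
Site-24, Site-20, Site-G, Site-Z: unused.
Cost = 800×3.0 + 2100×5.0 = 12900.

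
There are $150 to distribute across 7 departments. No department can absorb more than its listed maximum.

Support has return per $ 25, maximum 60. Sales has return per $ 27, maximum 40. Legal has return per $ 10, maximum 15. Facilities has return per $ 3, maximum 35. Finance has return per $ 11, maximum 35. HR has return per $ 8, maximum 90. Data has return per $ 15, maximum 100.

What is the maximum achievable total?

Highest return per $ first: Sales 27 > Support 25 > Data 15 > Finance 11 > Legal 10 > HR 8 > Facilities 3.
Sales: +40 to 40 (cap) ; 110 left.
Support: +60 to 60 (cap) ; 50 left.
Only 50 left; Data takes them to reach 50.
Total = 25×60 + 27×40 + 15×50 = 3330.

3330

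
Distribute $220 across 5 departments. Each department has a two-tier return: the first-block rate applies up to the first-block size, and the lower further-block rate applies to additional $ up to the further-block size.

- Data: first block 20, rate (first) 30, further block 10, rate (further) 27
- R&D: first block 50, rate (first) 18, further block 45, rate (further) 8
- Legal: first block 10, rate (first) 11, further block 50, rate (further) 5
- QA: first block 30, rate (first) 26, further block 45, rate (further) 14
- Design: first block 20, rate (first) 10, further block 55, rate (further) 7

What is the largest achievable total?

Order all 10 blocks by rate: Data/tier1 30 > Data/tier2 27 > QA/tier1 26 > R&D/tier1 18 > QA/tier2 14 > Legal/tier1 11 > Design/tier1 10 > R&D/tier2 8 > Design/tier2 7 > Legal/tier2 5.
Fill Data tier1 block (20 at 30) ; 200 left.
Data tier2 at 27: fill all 10 ; 190 left.
QA/tier1 (26): +30 ; 160 left.
R&D tier1 at 18: fill all 50 ; 110 left.
QA tier2 at 14: fill all 45 ; 65 left.
Fill Legal tier1 block (10 at 11) ; 55 left.
Design/tier1 (10): +20 ; 35 left.
R&D/tier2: +35 of 45 at 8; pool empty.
Total = 30×20 + 27×10 + 26×30 + 18×50 + 14×45 + 11×10 + 10×20 + 8×35 = 3770.

3770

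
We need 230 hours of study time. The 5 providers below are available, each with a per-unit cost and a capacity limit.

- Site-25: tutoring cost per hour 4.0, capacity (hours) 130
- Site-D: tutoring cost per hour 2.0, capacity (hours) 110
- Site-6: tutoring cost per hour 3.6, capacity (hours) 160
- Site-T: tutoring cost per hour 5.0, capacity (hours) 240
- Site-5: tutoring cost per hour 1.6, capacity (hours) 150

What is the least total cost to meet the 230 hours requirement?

400

Use providers in increasing cost order.
Take 150 from Site-5 at 1.6 ; need 80 more.
Site-D (2.0): take the remaining 80 ; done.
Site-6, Site-25, Site-T: unused.
Cost = 150×1.6 + 80×2.0 = 400.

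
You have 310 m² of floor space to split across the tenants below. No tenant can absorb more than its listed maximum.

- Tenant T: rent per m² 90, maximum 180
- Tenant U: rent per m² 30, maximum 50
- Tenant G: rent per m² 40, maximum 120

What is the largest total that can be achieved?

Order the tenants by rent per m²: Tenant T 90 > Tenant G 40 > Tenant U 30.
Tenant T takes 180 to reach its cap of 180 — 130 left.
Give Tenant G 120 to hit its cap of 120 — 10 left.
Only 10 left; Tenant U takes them to reach 10.
Total = 90×180 + 30×10 + 40×120 = 21300.

21300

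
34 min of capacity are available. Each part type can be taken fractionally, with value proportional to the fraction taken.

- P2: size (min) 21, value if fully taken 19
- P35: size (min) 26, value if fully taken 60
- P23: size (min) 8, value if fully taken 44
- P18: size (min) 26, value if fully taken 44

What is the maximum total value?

104

Sort by value density: P23 44/8≈5.5, P35 60/26≈2.31, P18 44/26≈1.69, P2 19/21≈0.905.
Take all of P23 (8 min, value 44) — 26 min left.
Take all of P35 (26 min, value 60) — 0 min left.
Total value = 104.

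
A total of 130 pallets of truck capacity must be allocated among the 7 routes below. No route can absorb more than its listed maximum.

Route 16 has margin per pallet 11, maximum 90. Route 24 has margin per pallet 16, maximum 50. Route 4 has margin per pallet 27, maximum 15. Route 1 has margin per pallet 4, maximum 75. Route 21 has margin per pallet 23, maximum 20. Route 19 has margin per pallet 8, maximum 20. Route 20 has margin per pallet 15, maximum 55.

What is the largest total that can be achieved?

Highest margin per pallet first: Route 4 27 > Route 21 23 > Route 24 16 > Route 20 15 > Route 16 11 > Route 19 8 > Route 1 4.
Route 4 takes 15 to reach its cap of 15 — 115 left.
Route 21: +20 to 20 (cap) — 95 left.
Give Route 24 50 to hit its cap of 50 — 45 left.
Route 20: +45 (room for 55) → 45. Pool exhausted.
Total = 16×50 + 27×15 + 23×20 + 15×45 = 2340.

2340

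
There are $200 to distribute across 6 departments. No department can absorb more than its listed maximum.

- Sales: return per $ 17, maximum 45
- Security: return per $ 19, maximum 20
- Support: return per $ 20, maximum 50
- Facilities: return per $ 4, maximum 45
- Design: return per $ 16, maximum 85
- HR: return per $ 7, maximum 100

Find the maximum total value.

3505

Rank by return per $: Support 20 > Security 19 > Sales 17 > Design 16 > HR 7 > Facilities 4.
Support: +50 to 50 (cap) ; 150 left.
Security: +20 to 20 (cap) ; 130 left.
Give Sales 45 to hit its cap of 45 ; 85 left.
Design takes 85 to reach its cap of 85 ; 0 left.
Total = 17×45 + 19×20 + 20×50 + 16×85 = 3505.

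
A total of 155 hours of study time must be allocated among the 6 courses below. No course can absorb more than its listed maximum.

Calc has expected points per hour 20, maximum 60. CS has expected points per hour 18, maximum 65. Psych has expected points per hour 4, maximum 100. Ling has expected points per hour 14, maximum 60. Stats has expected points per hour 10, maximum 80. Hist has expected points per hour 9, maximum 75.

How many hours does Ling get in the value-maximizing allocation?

Highest expected points per hour first: Calc 20 > CS 18 > Ling 14 > Stats 10 > Hist 9 > Psych 4.
Give Calc 60 to hit its cap of 60 → 95 left.
Give CS 65 to hit its cap of 65 → 30 left.
Ling has room for 60 but only 30 remain, so it gets 30.

30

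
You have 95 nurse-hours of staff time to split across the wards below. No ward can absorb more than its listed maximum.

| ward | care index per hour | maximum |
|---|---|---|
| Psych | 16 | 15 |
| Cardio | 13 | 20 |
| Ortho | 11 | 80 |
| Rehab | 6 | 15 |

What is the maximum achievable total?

1160

Order the wards by care index per hour: Psych 16 > Cardio 13 > Ortho 11 > Rehab 6.
Give Psych 15 to hit its cap of 15 — 80 left.
Cardio takes 20 to reach its cap of 20 — 60 left.
Only 60 left; Ortho takes them to reach 60.
Total = 16×15 + 13×20 + 11×60 = 1160.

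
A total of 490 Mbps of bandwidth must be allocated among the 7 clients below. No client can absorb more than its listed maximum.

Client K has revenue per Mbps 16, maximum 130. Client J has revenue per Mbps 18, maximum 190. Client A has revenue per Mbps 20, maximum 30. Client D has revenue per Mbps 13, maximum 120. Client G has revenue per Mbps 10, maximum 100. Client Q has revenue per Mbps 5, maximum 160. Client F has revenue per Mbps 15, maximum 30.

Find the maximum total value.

7980

Rank by revenue per Mbps: Client A 20 > Client J 18 > Client K 16 > Client F 15 > Client D 13 > Client G 10 > Client Q 5.
Client A: +30 to 30 (cap) → 460 left.
Give Client J 190 to hit its cap of 190 → 270 left.
Client K takes 130 to reach its cap of 130 → 140 left.
Give Client F 30 to hit its cap of 30 → 110 left.
Only 110 left; Client D takes them to reach 110.
Total = 16×130 + 18×190 + 20×30 + 13×110 + 15×30 = 7980.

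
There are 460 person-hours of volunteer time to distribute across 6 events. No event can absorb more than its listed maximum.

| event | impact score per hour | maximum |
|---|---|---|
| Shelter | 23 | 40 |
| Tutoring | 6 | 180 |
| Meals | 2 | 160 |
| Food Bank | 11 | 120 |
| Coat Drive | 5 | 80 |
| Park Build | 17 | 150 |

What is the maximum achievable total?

Highest impact score per hour first: Shelter 23 > Park Build 17 > Food Bank 11 > Tutoring 6 > Coat Drive 5 > Meals 2.
Shelter: +40 to 40 (cap) — 420 left.
Park Build takes 150 to reach its cap of 150 — 270 left.
Give Food Bank 120 to hit its cap of 120 — 150 left.
Only 150 left; Tutoring takes them to reach 150.
Total = 23×40 + 6×150 + 11×120 + 17×150 = 5690.

5690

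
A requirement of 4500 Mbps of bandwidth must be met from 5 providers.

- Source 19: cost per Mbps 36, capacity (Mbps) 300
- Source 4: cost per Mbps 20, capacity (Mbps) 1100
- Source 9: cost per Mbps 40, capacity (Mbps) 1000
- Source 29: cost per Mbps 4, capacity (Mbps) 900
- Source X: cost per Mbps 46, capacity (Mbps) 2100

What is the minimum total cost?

Fill from the cheapest provider first.
Take 900 from Source 29 at 4 ; need 3600 more.
Source 4 at 20: take all 1100 Mbps ; 2500 still needed.
Take 300 from Source 19 at 36 ; need 2200 more.
Take 1000 from Source 9 at 40 ; need 1200 more.
Take 1200 from Source X at 46 to finish.
Cost = 900×4 + 1100×20 + 300×36 + 1000×40 + 1200×46 = 131600.

131600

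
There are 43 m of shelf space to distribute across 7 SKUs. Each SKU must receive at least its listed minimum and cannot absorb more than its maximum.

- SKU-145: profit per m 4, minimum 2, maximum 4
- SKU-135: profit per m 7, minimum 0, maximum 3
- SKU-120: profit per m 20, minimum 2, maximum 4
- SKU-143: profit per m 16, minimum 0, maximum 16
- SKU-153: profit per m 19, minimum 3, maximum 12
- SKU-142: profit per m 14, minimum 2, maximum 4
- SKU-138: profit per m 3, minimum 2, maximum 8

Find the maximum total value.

Meeting every minimum uses 2+0+2+0+3+2+2 = 11 m, leaving 32.
Highest profit per m first: SKU-120 20 > SKU-153 19 > SKU-143 16 > SKU-142 14 > SKU-135 7 > SKU-145 4 > SKU-138 3.
SKU-120: +2 to 4 (cap) ; 30 left.
SKU-153 takes 9 more to reach its cap of 12 ; 21 left.
SKU-143: +16 to 16 (cap) ; 5 left.
SKU-142 takes 2 more to reach its cap of 4 ; 3 left.
Give SKU-135 3 more to hit its cap of 3 ; 0 left.
Total = 4×2 + 7×3 + 20×4 + 16×16 + 19×12 + 14×4 + 3×2 = 655.

655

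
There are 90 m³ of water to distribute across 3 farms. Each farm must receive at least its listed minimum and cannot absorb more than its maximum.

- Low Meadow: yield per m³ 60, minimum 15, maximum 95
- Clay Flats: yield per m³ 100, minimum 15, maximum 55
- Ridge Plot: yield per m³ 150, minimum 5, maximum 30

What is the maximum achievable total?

Meeting every minimum uses 15+15+5 = 35 m³, leaving 55.
Highest yield per m³ first: Ridge Plot 150 > Clay Flats 100 > Low Meadow 60.
Give Ridge Plot 25 more to hit its cap of 30 ; 30 left.
Clay Flats: +30 (room for 40) → 45. Pool exhausted.
Total = 60×15 + 100×45 + 150×30 = 9900.

9900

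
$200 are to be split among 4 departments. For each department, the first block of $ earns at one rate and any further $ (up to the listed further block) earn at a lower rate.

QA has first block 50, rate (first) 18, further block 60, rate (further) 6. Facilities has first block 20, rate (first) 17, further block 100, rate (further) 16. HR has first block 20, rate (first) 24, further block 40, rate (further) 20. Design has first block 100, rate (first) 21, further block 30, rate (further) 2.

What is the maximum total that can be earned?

Treat each block as its own option and order by rate: HR/tier1 24 > Design/tier1 21 > HR/tier2 20 > QA/tier1 18 > Facilities/tier1 17 > Facilities/tier2 16 > QA/tier2 6 > Design/tier2 2.
HR/tier1 (24): +20 → 180 left.
Fill Design tier1 block (100 at 21) → 80 left.
Fill HR tier2 block (40 at 20) → 40 left.
QA tier1 at 18: only 40 left, fill 40.
Total = 24×20 + 21×100 + 20×40 + 18×40 = 4100.

4100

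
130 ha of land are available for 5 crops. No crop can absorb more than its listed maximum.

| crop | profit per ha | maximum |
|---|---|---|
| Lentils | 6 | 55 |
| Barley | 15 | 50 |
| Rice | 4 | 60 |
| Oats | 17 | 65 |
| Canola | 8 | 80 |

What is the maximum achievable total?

1975

Highest profit per ha first: Oats 17 > Barley 15 > Canola 8 > Lentils 6 > Rice 4.
Give Oats 65 to hit its cap of 65 → 65 left.
Give Barley 50 to hit its cap of 50 → 15 left.
Canola: +15 (room for 80) → 15. Pool exhausted.
Total = 15×50 + 17×65 + 8×15 = 1975.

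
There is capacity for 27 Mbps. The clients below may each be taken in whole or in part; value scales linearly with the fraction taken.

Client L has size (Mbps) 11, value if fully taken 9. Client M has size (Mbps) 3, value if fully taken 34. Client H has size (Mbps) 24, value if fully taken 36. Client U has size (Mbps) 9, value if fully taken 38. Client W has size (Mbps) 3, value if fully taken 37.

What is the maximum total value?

127

Best value per unit of size first: Client W 37/3≈12.3, Client M 34/3≈11.3, Client U 38/9≈4.22, Client H 36/24≈1.5, Client L 9/11≈0.818.
All 3 Mbps of Client W fit (value 37) → 24 remain.
Client M: take in full, 3 Mbps for value 34 → 21 left.
Client U: take in full, 9 Mbps for value 38 → 12 left.
Only 12 Mbps remain; take 12/24 of Client H for value 36×12/24 = 18.
Total value = 127.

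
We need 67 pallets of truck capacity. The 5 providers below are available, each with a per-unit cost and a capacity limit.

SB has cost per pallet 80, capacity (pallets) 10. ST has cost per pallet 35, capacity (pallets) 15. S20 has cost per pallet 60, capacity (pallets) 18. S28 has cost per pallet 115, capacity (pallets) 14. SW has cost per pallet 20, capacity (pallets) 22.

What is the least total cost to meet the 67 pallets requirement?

Fill from the cheapest provider first.
SW (20): use full 22 ; 45 pallets to go.
ST at 35: take all 15 pallets ; 30 still needed.
Take 18 from S20 at 60 ; need 12 more.
SB (80): use full 10 ; 2 pallets to go.
Take 2 from S28 at 115 to finish.
Cost = 22×20 + 15×35 + 18×60 + 10×80 + 2×115 = 3075.

3075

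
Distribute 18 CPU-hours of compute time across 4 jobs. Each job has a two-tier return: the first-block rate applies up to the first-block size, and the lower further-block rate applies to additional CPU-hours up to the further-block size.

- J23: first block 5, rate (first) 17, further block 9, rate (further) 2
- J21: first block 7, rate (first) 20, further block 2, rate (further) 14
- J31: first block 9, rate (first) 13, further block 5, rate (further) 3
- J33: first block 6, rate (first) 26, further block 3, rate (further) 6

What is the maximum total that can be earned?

381

Order all 8 blocks by rate: J33/tier1 26 > J21/tier1 20 > J23/tier1 17 > J21/tier2 14 > J31/tier1 13 > J33/tier2 6 > J31/tier2 3 > J23/tier2 2.
J33/tier1 (26): +6 → 12 left.
Fill J21 tier1 block (7 at 20) → 5 left.
J23 tier1 at 17: fill all 5 → 0 left.
Total = 26×6 + 20×7 + 17×5 = 381.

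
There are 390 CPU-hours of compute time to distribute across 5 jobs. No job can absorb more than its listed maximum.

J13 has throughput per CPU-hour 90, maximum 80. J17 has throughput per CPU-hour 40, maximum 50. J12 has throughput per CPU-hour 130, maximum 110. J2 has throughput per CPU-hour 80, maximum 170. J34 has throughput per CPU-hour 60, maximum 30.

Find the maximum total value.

36900

Highest throughput per CPU-hour first: J12 130 > J13 90 > J2 80 > J34 60 > J17 40.
J12 takes 110 to reach its cap of 110 ; 280 left.
Give J13 80 to hit its cap of 80 ; 200 left.
J2 takes 170 to reach its cap of 170 ; 30 left.
J34 takes 30 to reach its cap of 30 ; 0 left.
Total = 90×80 + 130×110 + 80×170 + 60×30 = 36900.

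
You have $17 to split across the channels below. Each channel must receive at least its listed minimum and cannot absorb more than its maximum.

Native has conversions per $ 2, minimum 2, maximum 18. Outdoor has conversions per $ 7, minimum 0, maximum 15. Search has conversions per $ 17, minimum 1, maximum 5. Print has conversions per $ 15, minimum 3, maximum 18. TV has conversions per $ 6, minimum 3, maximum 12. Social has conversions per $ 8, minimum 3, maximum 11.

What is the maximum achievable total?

Meeting every minimum uses 2+0+1+3+3+3 = 12 $, leaving 5.
Order the channels by conversions per $: Search 17 > Print 15 > Social 8 > Outdoor 7 > TV 6 > Native 2.
Search: +4 to 5 (cap) ; 1 left.
Print: +1 (room for 15) → 4. Pool exhausted.
Total = 2×2 + 17×5 + 15×4 + 6×3 + 8×3 = 191.

191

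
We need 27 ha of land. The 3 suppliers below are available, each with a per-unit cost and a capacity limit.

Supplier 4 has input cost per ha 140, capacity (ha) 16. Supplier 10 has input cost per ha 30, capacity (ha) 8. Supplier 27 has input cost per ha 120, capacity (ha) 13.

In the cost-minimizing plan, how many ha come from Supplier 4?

Use suppliers in increasing cost order.
Supplier 10 at 30: take all 8 ha — 19 still needed.
Take 13 from Supplier 27 at 120 — need 6 more.
Take 6 from Supplier 4 at 140 to finish.

6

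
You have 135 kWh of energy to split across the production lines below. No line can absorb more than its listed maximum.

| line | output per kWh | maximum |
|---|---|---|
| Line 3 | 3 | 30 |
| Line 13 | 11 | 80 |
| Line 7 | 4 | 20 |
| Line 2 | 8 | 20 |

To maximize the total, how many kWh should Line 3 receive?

15

Rank by output per kWh: Line 13 11 > Line 2 8 > Line 7 4 > Line 3 3.
Line 13 takes 80 to reach its cap of 80 ; 55 left.
Line 2 takes 20 to reach its cap of 20 ; 35 left.
Line 7: +20 to 20 (cap) ; 15 left.
Line 3: +15 (room for 30) → 15. Pool exhausted.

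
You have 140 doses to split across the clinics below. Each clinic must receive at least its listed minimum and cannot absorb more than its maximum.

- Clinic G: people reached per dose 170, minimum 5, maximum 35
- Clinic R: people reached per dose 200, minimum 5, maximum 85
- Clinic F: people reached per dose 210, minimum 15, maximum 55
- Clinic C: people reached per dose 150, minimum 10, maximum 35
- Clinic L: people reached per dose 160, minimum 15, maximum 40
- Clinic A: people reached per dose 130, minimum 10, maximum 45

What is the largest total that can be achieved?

Meeting every minimum uses 5+5+15+10+15+10 = 60 doses, leaving 80.
Highest people reached per dose first: Clinic F 210 > Clinic R 200 > Clinic G 170 > Clinic L 160 > Clinic C 150 > Clinic A 130.
Clinic F: +40 to 55 (cap) — 40 left.
Clinic R has room for 80 more but only 40 remain, so it gets 45.
Total = 170×5 + 200×45 + 210×55 + 150×10 + 160×15 + 130×10 = 26600.

26600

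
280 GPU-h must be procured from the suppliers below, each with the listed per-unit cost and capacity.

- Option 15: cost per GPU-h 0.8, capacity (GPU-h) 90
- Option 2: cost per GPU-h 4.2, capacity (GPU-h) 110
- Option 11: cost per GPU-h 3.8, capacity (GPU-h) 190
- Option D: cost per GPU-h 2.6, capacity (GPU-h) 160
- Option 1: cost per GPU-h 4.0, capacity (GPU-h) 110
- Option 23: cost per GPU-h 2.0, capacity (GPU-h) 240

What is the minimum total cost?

Use suppliers in increasing cost order.
Option 15 (0.8): use full 90 ; 190 GPU-h to go.
Take 190 from Option 23 at 2.0 to finish.
Option D, Option 11, Option 1, Option 2: unused.
Cost = 90×0.8 + 190×2.0 = 452.

452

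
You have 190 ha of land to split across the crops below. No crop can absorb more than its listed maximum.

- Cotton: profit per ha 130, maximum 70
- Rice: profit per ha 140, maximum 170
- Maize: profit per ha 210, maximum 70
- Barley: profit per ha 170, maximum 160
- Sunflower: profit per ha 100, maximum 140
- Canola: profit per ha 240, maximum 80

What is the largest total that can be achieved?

40700

Rank by profit per ha: Canola 240 > Maize 210 > Barley 170 > Rice 140 > Cotton 130 > Sunflower 100.
Give Canola 80 to hit its cap of 80 ; 110 left.
Maize takes 70 to reach its cap of 70 ; 40 left.
Barley has room for 160 but only 40 remain, so it gets 40.
Total = 210×70 + 170×40 + 240×80 = 40700.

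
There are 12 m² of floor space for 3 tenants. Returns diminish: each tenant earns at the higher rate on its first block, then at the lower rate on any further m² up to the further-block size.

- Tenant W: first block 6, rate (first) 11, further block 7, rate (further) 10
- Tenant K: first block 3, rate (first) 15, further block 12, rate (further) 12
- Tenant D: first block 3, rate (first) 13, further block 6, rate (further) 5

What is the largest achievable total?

Treat each block as its own option and order by rate: Tenant K/first 15 > Tenant D/first 13 > Tenant K/second 12 > Tenant W/first 11 > Tenant W/second 10 > Tenant D/second 5.
Fill Tenant K first block (3 at 15) → 9 left.
Tenant D/first (13): +3 → 6 left.
Tenant K/second: +6 of 12 at 12; pool empty.
Total = 15×3 + 13×3 + 12×6 = 156.

156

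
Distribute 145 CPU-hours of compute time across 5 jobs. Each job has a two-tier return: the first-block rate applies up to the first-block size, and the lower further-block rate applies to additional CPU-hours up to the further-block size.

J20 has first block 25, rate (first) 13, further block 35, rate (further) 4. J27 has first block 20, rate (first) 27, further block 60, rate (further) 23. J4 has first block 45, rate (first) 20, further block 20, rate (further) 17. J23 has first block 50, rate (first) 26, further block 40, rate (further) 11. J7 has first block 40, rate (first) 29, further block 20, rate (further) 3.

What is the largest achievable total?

Rank every tier by rate: J7/T1 29 > J27/T1 27 > J23/T1 26 > J27/T2 23 > J4/T1 20 > J4/T2 17 > J20/T1 13 > J23/T2 11 > J20/T2 4 > J7/T2 3.
J7 T1 at 29: fill all 40 — 105 left.
J27/T1 (27): +20 — 85 left.
Fill J23 T1 block (50 at 26) — 35 left.
35 remain; put them into J27 T2 at 23.
Total = 29×40 + 27×20 + 26×50 + 23×35 = 3805.

3805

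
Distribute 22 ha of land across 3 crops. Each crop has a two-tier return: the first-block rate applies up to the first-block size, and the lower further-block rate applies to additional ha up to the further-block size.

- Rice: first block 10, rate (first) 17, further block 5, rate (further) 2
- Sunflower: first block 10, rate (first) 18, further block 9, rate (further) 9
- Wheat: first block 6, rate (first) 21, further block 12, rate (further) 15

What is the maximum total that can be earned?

Rank every tier by rate: Wheat/first 21 > Sunflower/first 18 > Rice/first 17 > Wheat/second 15 > Sunflower/second 9 > Rice/second 2.
Wheat first at 21: fill all 6 — 16 left.
Fill Sunflower first block (10 at 18) — 6 left.
Rice/first: +6 of 10 at 17; pool empty.
Total = 21×6 + 18×10 + 17×6 = 408.

408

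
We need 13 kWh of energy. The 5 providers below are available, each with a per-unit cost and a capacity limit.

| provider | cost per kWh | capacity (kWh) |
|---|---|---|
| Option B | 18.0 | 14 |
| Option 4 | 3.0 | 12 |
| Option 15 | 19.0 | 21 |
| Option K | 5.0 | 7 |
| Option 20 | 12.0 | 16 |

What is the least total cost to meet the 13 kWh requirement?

Cheapest first:
Option 4 at 3.0: take all 12 kWh ; 1 still needed.
Option K (5.0): take the remaining 1 ; done.
Option 20, Option B, Option 15: unused.
Cost = 12×3.0 + 1×5.0 = 41.

41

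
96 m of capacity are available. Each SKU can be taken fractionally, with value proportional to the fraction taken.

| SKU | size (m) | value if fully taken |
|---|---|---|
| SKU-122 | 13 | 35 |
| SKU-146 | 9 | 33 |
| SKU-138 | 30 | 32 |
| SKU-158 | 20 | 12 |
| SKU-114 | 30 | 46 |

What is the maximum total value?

Sort by value density: SKU-146 33/9≈3.67, SKU-122 35/13≈2.69, SKU-114 46/30≈1.53, SKU-138 32/30≈1.07, SKU-158 12/20≈0.6.
SKU-146: take in full, 9 m for value 33 → 87 left.
All 13 m of SKU-122 fit (value 35) → 74 remain.
SKU-114: take in full, 30 m for value 46 → 44 left.
Take all of SKU-138 (30 m, value 32) → 14 m left.
14 m left: a 14/20 share of SKU-158 gives 12×14/20 = 8.4.
Total value = 154.4.

154.4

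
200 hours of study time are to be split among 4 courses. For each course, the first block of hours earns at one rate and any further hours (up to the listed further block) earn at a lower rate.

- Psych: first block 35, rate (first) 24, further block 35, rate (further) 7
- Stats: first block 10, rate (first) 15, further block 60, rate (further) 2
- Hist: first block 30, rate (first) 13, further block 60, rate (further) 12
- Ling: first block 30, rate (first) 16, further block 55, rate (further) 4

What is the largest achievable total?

2825

Treat each block as its own option and order by rate: Psych/first 24 > Ling/first 16 > Stats/first 15 > Hist/first 13 > Hist/second 12 > Psych/second 7 > Ling/second 4 > Stats/second 2.
Psych first at 24: fill all 35 → 165 left.
Ling/first (16): +30 → 135 left.
Stats/first (15): +10 → 125 left.
Hist first at 13: fill all 30 → 95 left.
Hist second at 12: fill all 60 → 35 left.
Psych second at 7: fill all 35 → 0 left.
Total = 24×35 + 16×30 + 15×10 + 13×30 + 12×60 + 7×35 = 2825.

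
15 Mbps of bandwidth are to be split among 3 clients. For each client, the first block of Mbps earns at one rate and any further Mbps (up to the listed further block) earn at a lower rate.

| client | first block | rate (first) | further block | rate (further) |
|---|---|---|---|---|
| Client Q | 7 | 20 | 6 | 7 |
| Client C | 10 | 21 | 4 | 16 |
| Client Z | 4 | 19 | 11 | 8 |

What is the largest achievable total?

310

Treat each block as its own option and order by rate: Client C/first 21 > Client Q/first 20 > Client Z/first 19 > Client C/second 16 > Client Z/second 8 > Client Q/second 7.
Client C/first (21): +10 — 5 left.
5 remain; put them into Client Q first at 20.
Total = 21×10 + 20×5 = 310.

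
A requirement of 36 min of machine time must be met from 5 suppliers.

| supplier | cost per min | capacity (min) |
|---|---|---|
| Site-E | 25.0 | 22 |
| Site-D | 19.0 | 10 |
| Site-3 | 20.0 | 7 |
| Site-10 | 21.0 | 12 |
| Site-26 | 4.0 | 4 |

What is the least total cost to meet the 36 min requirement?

Use suppliers in increasing cost order.
Take 4 from Site-26 at 4.0 — need 32 more.
Site-D (19.0): use full 10 — 22 min to go.
Take 7 from Site-3 at 20.0 — need 15 more.
Take 12 from Site-10 at 21.0 — need 3 more.
Site-E at 25.0: take 3 of its 22 — requirement met.
Cost = 4×4.0 + 10×19.0 + 7×20.0 + 12×21.0 + 3×25.0 = 673.

673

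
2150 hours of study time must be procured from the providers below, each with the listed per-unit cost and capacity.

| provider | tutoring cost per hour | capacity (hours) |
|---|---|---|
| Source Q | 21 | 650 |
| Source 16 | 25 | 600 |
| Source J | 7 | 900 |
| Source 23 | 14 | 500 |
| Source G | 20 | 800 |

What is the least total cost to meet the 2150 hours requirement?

28300

Cheapest first:
Source J at 7: take all 900 hours → 1250 still needed.
Source 23 at 14: take all 500 hours → 750 still needed.
Source G (20): take the remaining 750 → done.
Source Q, Source 16: unused.
Cost = 900×7 + 500×14 + 750×20 = 28300.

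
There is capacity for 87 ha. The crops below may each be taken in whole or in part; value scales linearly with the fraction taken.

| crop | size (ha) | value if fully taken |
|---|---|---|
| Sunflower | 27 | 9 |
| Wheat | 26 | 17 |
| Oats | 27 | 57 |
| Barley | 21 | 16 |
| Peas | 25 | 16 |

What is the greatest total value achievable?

98.32

Rank by value-to-size ratio: Oats 57/27≈2.11, Barley 16/21≈0.762, Wheat 17/26≈0.654, Peas 16/25≈0.64, Sunflower 9/27≈0.333.
Take all of Oats (27 ha, value 57) → 60 ha left.
Barley: take in full, 21 ha for value 16 → 39 left.
Take all of Wheat (26 ha, value 17) → 13 ha left.
Fill the last 13 ha with part of Peas: 13/25 of it earns 8.32.
Total value = 98.32.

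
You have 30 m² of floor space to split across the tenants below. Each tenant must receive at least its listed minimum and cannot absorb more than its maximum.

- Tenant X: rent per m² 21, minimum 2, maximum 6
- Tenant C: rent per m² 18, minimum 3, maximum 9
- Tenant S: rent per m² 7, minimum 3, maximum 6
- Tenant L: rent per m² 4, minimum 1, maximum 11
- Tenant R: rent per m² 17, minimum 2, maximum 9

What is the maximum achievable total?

Meeting every minimum uses 2+3+3+1+2 = 11 m², leaving 19.
Order the tenants by rent per m²: Tenant X 21 > Tenant C 18 > Tenant R 17 > Tenant S 7 > Tenant L 4.
Give Tenant X 4 more to hit its cap of 6 ; 15 left.
Tenant C: +6 to 9 (cap) ; 9 left.
Tenant R: +7 to 9 (cap) ; 2 left.
Tenant S has room for 3 more but only 2 remain, so it gets 5.
Total = 21×6 + 18×9 + 7×5 + 4×1 + 17×9 = 480.

480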